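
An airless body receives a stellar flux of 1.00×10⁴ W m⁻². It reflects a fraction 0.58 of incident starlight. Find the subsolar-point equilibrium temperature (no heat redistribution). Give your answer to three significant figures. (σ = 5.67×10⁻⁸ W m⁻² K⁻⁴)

T_ss ≈ 522 K

At the subsolar point the surface absorbs S(1−A) and emits σT⁴ per unit area — no factor of 4, since only the local patch is in balance.
T = [1.00×10⁴ × 0.42 / 5.67×10⁻⁸]^(1/4) = (7.41×10¹⁰)^(1/4) = 522 K.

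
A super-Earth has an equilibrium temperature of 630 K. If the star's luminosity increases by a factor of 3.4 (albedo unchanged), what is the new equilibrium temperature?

T_eq ≈ 855 K

T_eq ∝ L^(1/4) · d^(−1/2).
T′ = 630 × 3.4^(1/4) = 855 K.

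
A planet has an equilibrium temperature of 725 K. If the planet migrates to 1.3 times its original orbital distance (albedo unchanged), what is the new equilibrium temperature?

T_eq ≈ 636 K

T_eq ∝ L^(1/4) · d^(−1/2).
T′ = 725 / 1.3^(1/2) = 636 K.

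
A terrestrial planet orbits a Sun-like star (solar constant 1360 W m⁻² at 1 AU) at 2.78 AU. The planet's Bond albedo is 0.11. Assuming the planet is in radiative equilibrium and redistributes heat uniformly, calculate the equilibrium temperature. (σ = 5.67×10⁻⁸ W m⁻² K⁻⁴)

Flux at 2.78 AU: S = 1360/2.78² = 176 W m⁻².
Energy balance: absorbed = emitted ⇒ πR²·S(1−A) = 4πR²·σT_eq⁴, so T_eq⁴ = S(1−A)/(4σ).
T_eq = [176 × 0.89 / (4 × 5.67×10⁻⁸)]^(1/4) = (6.91×10⁸)^(1/4) = 162 K.

T_eq ≈ 162 K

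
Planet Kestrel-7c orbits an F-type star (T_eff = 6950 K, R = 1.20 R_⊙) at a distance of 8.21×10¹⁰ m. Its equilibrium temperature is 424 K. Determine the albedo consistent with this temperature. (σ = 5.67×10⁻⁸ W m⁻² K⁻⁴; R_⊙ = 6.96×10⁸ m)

R_⋆ = 1.20 × 6.96×10⁸ = 8.35×10⁸ m.
L = 4πR_⋆²σT_⋆⁴ = 4π(8.35×10⁸)² × 5.67×10⁻⁸ × (6950)⁴ = 1.16×10²⁷ W.
S = L/(4πd²) = 1.37×10⁴ W m⁻².
From T_eq⁴ = S(1−A)/(4σ): 1−A = 4σT_eq⁴/S.
1−A = 4 × 5.67×10⁻⁸ × (424)⁴ / 1.37×10⁴ = 0.535.

A ≈ 0.46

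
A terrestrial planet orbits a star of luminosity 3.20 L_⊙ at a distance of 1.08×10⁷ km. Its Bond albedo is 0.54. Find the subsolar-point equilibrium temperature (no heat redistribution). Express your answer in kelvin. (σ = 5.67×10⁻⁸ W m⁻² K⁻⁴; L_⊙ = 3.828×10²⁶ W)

T_ss ≈ 1610 K

d = 1.08×10⁷ km = 1.08×10¹⁰ m.
L = 3.20 × 3.828×10²⁶ = 1.22×10²⁷ W.
Flux: S = L/(4πd²) = 1.22×10²⁷/(4π×(1.08×10¹⁰)²) = 8.36×10⁵ W m⁻².
At the subsolar point the surface absorbs S(1−A) and emits σT⁴ per unit area — no factor of 4, since only the local patch is in balance.
T = [8.36×10⁵ × 0.46 / 5.67×10⁻⁸]^(1/4) = (6.78×10¹²)^(1/4) = 1610 K.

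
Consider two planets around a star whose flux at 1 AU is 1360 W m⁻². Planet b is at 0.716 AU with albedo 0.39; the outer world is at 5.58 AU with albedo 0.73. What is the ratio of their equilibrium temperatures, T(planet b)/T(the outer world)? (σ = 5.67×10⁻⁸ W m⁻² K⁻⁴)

T_eq = [S₀(1−A)/(4σd²)]^(1/4), so T ∝ (1−A)^(1/4) / √d.
T₁ = [1360×0.61/(4×5.67×10⁻⁸×0.716²)]^(1/4) = 290.64 K.
T₂ = [1360×0.27/(4×5.67×10⁻⁸×5.58²)]^(1/4) = 84.92 K.

T₁/T₂ ≈ 3.423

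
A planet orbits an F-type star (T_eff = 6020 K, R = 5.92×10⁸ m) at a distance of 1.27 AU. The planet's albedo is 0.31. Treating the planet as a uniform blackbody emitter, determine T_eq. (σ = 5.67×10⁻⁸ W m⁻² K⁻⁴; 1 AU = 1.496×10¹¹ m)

d = 1.27 AU = 1.90×10¹¹ m.
L = 4πR_⋆²σT_⋆⁴ = 4π(5.92×10⁸)² × 5.67×10⁻⁸ × (6020)⁴ = 3.28×10²⁶ W.
S = L/(4πd²) = 723 W m⁻².
Energy balance: absorbed = emitted ⇒ πR²·S(1−A) = 4πR²·σT_eq⁴, so T_eq⁴ = S(1−A)/(4σ).
T_eq = [723 × 0.69 / (4 × 5.67×10⁻⁸)]^(1/4) = (2.20×10⁹)^(1/4) = 217 K.

T_eq ≈ 217 K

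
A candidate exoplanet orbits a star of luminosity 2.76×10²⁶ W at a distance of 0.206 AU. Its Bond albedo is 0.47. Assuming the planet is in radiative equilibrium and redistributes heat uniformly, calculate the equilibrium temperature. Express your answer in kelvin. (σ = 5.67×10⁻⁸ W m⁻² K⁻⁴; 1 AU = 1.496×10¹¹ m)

d = 0.206 AU = 3.08×10¹⁰ m.
Flux: S = L/(4πd²) = 2.76×10²⁶/(4π×(3.08×10¹⁰)²) = 2.31×10⁴ W m⁻².
Energy balance: absorbed = emitted ⇒ πR²·S(1−A) = 4πR²·σT_eq⁴, so T_eq⁴ = S(1−A)/(4σ).
T_eq = [2.31×10⁴ × 0.53 / (4 × 5.67×10⁻⁸)]^(1/4) = (5.40×10¹⁰)^(1/4) = 482 K.

T_eq ≈ 482 K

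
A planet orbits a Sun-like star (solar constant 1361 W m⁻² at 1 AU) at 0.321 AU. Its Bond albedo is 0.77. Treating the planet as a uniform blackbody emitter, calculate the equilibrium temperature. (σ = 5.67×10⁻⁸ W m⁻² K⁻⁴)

Flux at 0.321 AU: S = 1361/0.321² = 1.32×10⁴ W m⁻².
Energy balance: absorbed = emitted ⇒ πR²·S(1−A) = 4πR²·σT_eq⁴, so T_eq⁴ = S(1−A)/(4σ).
T_eq = [1.32×10⁴ × 0.23 / (4 × 5.67×10⁻⁸)]^(1/4) = (1.34×10¹⁰)^(1/4) = 340 K.

T_eq ≈ 340 K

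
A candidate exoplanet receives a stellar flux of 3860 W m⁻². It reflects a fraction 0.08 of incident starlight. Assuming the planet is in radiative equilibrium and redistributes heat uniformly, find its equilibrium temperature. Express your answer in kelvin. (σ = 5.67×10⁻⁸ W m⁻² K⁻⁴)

Energy balance: absorbed = emitted ⇒ πR²·S(1−A) = 4πR²·σT_eq⁴, so T_eq⁴ = S(1−A)/(4σ).
T_eq = [3860 × 0.92 / (4 × 5.67×10⁻⁸)]^(1/4) = (1.57×10¹⁰)^(1/4) = 354 K.

T_eq ≈ 354 K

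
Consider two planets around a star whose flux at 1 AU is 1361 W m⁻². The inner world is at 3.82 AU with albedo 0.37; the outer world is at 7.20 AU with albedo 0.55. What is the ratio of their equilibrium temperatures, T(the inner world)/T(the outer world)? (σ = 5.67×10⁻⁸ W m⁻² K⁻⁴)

T₁/T₂ ≈ 1.493

T_eq = [S₀(1−A)/(4σd²)]^(1/4), so T ∝ (1−A)^(1/4) / √d.
T₁ = [1361×0.63/(4×5.67×10⁻⁸×3.82²)]^(1/4) = 126.87 K.
T₂ = [1361×0.45/(4×5.67×10⁻⁸×7.20²)]^(1/4) = 84.96 K.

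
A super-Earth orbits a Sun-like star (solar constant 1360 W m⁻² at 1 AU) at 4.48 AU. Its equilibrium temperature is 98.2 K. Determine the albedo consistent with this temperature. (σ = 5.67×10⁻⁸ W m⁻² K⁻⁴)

Flux at 4.48 AU: S = 1360/4.48² = 67.8 W m⁻².
From T_eq⁴ = S(1−A)/(4σ): 1−A = 4σT_eq⁴/S.
1−A = 4 × 5.67×10⁻⁸ × (98.2)⁴ / 67.8 = 0.311.

A ≈ 0.69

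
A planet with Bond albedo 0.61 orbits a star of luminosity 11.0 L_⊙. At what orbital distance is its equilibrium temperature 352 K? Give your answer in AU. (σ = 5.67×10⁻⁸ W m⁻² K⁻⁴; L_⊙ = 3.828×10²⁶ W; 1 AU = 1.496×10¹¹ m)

L = 11.0 × 3.828×10²⁶ = 4.21×10²⁷ W.
From T_eq⁴ = L(1−A)/(16πσd²): d = √[L(1−A)/(16πσT_eq⁴)].
d = √[4.21×10²⁷ × 0.39 / (16π × 5.67×10⁻⁸ × (352)⁴)] = 1.94×10¹¹ m = 1.30 AU.

d ≈ 1.30 AU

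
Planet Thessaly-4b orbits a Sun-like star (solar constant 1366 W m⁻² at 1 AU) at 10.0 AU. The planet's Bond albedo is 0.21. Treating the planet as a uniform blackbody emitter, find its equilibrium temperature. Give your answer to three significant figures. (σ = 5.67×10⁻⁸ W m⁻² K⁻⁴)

Flux at 10.0 AU: S = 1366/10.0² = 13.7 W m⁻².
Energy balance: absorbed = emitted ⇒ πR²·S(1−A) = 4πR²·σT_eq⁴, so T_eq⁴ = S(1−A)/(4σ).
T_eq = [13.7 × 0.79 / (4 × 5.67×10⁻⁸)]^(1/4) = (4.76×10⁷)^(1/4) = 83.1 K.

T_eq ≈ 83.1 K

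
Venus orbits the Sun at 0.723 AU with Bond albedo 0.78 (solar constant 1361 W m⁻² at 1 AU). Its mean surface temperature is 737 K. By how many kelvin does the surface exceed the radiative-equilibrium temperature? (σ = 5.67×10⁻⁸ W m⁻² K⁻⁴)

S = 1361/0.723² = 2604 W m⁻².
T_eq = [S(1−A)/(4σ)]^(1/4) = [2604×0.22/(4×5.67×10⁻⁸)]^(1/4) = 224.2 K.
ΔT = T_surf − T_eq = 737 − 224.2.

ΔT ≈ 512.8 K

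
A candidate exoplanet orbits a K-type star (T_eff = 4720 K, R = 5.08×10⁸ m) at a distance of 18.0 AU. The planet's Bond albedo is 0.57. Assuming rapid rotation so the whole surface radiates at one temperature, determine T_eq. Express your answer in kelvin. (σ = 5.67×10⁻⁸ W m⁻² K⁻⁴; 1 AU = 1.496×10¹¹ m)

T_eq ≈ 37.1 K

d = 18.0 AU = 2.69×10¹² m.
L = 4πR_⋆²σT_⋆⁴ = 4π(5.08×10⁸)² × 5.67×10⁻⁸ × (4720)⁴ = 9.13×10²⁵ W.
S = L/(4πd²) = 1.00 W m⁻².
Energy balance: absorbed = emitted ⇒ πR²·S(1−A) = 4πR²·σT_eq⁴, so T_eq⁴ = S(1−A)/(4σ).
T_eq = [1.00 × 0.43 / (4 × 5.67×10⁻⁸)]^(1/4) = (1.90×10⁶)^(1/4) = 37.1 K.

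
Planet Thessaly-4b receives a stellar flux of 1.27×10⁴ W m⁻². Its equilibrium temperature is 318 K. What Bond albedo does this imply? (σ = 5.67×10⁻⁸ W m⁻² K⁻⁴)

From T_eq⁴ = S(1−A)/(4σ): 1−A = 4σT_eq⁴/S.
1−A = 4 × 5.67×10⁻⁸ × (318)⁴ / 1.27×10⁴ = 0.183.

A ≈ 0.82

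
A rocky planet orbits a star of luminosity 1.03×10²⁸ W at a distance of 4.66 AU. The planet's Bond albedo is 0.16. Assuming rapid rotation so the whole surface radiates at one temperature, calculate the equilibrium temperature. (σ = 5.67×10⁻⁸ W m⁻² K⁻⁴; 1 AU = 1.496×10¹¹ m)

d = 4.66 AU = 6.97×10¹¹ m.
Flux: S = L/(4πd²) = 1.03×10²⁸/(4π×(6.97×10¹¹)²) = 1690 W m⁻².
Energy balance: absorbed = emitted ⇒ πR²·S(1−A) = 4πR²·σT_eq⁴, so T_eq⁴ = S(1−A)/(4σ).
T_eq = [1690 × 0.84 / (4 × 5.67×10⁻⁸)]^(1/4) = (6.25×10⁹)^(1/4) = 281 K.

T_eq ≈ 281 K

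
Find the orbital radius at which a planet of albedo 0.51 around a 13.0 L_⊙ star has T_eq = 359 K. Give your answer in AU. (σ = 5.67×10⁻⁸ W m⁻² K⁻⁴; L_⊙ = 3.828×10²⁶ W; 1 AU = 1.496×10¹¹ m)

L = 13.0 × 3.828×10²⁶ = 4.98×10²⁷ W.
From T_eq⁴ = L(1−A)/(16πσd²): d = √[L(1−A)/(16πσT_eq⁴)].
d = √[4.98×10²⁷ × 0.49 / (16π × 5.67×10⁻⁸ × (359)⁴)] = 2.27×10¹¹ m = 1.52 AU.

d ≈ 1.52 AU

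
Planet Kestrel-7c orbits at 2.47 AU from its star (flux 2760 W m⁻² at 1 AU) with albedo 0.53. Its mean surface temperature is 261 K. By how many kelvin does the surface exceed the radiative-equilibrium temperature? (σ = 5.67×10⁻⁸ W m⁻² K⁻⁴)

ΔT ≈ 86.0 K

S = 2760/2.47² = 452.4 W m⁻².
T_eq = [S(1−A)/(4σ)]^(1/4) = [452.4×0.47/(4×5.67×10⁻⁸)]^(1/4) = 175.0 K.
ΔT = T_surf − T_eq = 261 − 175.0.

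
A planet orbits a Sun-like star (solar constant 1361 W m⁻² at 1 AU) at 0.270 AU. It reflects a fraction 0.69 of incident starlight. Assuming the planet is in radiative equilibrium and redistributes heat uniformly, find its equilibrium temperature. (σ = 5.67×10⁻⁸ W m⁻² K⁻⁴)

T_eq ≈ 400 K

Flux at 0.270 AU: S = 1361/0.270² = 1.87×10⁴ W m⁻².
Energy balance: absorbed = emitted ⇒ πR²·S(1−A) = 4πR²·σT_eq⁴, so T_eq⁴ = S(1−A)/(4σ).
T_eq = [1.87×10⁴ × 0.31 / (4 × 5.67×10⁻⁸)]^(1/4) = (2.55×10¹⁰)^(1/4) = 400 K.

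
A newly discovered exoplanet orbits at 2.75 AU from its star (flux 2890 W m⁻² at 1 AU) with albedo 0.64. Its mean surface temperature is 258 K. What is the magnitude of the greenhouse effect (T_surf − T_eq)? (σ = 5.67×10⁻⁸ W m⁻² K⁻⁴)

S = 2890/2.75² = 382.1 W m⁻².
T_eq = [S(1−A)/(4σ)]^(1/4) = [382.1×0.36/(4×5.67×10⁻⁸)]^(1/4) = 156.9 K.
ΔT = T_surf − T_eq = 258 − 156.9.

ΔT ≈ 101.1 K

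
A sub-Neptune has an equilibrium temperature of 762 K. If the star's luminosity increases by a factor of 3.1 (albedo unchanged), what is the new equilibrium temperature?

T_eq ∝ L^(1/4) · d^(−1/2).
T′ = 762 × 3.1^(1/4) = 1010 K.

T_eq ≈ 1010 K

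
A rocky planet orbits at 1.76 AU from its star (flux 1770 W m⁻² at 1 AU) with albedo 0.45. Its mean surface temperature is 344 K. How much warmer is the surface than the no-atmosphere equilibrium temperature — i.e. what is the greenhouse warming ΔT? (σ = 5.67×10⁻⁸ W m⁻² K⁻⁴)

S = 1770/1.76² = 571.4 W m⁻².
T_eq = [S(1−A)/(4σ)]^(1/4) = [571.4×0.55/(4×5.67×10⁻⁸)]^(1/4) = 192.9 K.
ΔT = T_surf − T_eq = 344 − 192.9.

ΔT ≈ 151.1 K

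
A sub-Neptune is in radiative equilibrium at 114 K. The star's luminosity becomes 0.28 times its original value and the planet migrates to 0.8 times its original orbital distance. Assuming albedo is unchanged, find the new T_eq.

T_eq ≈ 92.7 K

T_eq ∝ L^(1/4) · d^(−1/2).
T′ = 114 × 0.28^(1/4) / 0.8^(1/2) = 92.7 K.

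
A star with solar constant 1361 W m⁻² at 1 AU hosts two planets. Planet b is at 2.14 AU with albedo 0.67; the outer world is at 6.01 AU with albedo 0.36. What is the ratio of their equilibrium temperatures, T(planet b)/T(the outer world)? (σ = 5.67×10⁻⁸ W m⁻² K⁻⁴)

T₁/T₂ ≈ 1.420

T_eq = [S₀(1−A)/(4σd²)]^(1/4), so T ∝ (1−A)^(1/4) / √d.
T₁ = [1361×0.33/(4×5.67×10⁻⁸×2.14²)]^(1/4) = 144.20 K.
T₂ = [1361×0.64/(4×5.67×10⁻⁸×6.01²)]^(1/4) = 101.55 K.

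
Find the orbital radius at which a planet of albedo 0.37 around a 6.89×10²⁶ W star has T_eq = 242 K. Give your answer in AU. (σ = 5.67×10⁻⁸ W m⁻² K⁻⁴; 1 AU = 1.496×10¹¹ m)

From T_eq⁴ = L(1−A)/(16πσd²): d = √[L(1−A)/(16πσT_eq⁴)].
d = √[6.89×10²⁶ × 0.63 / (16π × 5.67×10⁻⁸ × (242)⁴)] = 2.11×10¹¹ m = 1.41 AU.

d ≈ 1.41 AU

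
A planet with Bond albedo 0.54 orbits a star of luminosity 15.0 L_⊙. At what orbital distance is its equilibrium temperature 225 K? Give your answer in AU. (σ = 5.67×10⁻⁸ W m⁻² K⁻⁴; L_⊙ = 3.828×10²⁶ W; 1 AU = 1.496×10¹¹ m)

L = 15.0 × 3.828×10²⁶ = 5.74×10²⁷ W.
From T_eq⁴ = L(1−A)/(16πσd²): d = √[L(1−A)/(16πσT_eq⁴)].
d = √[5.74×10²⁷ × 0.46 / (16π × 5.67×10⁻⁸ × (225)⁴)] = 6.01×10¹¹ m = 4.02 AU.

d ≈ 4.02 AU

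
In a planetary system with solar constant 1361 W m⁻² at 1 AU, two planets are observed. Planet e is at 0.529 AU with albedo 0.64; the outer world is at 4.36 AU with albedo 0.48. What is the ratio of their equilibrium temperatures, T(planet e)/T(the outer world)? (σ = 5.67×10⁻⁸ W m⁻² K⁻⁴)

T₁/T₂ ≈ 2.619

T_eq = [S₀(1−A)/(4σd²)]^(1/4), so T ∝ (1−A)^(1/4) / √d.
T₁ = [1361×0.36/(4×5.67×10⁻⁸×0.529²)]^(1/4) = 296.42 K.
T₂ = [1361×0.52/(4×5.67×10⁻⁸×4.36²)]^(1/4) = 113.19 K.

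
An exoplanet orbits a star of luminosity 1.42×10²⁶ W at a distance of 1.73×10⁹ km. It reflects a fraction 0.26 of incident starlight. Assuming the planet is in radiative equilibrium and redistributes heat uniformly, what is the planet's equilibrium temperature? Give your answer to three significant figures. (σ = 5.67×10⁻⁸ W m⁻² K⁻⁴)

T_eq ≈ 59.2 K

d = 1.73×10⁹ km = 1.73×10¹² m.
Flux: S = L/(4πd²) = 1.42×10²⁶/(4π×(1.73×10¹²)²) = 3.78 W m⁻².
Energy balance: absorbed = emitted ⇒ πR²·S(1−A) = 4πR²·σT_eq⁴, so T_eq⁴ = S(1−A)/(4σ).
T_eq = [3.78 × 0.74 / (4 × 5.67×10⁻⁸)]^(1/4) = (1.23×10⁷)^(1/4) = 59.2 K.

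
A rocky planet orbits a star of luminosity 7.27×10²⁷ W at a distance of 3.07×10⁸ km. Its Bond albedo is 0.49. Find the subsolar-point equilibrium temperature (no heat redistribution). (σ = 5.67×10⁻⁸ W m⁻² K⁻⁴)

T_ss ≈ 485 K

d = 3.07×10⁸ km = 3.07×10¹¹ m.
Flux: S = L/(4πd²) = 7.27×10²⁷/(4π×(3.07×10¹¹)²) = 6140 W m⁻².
At the subsolar point the surface absorbs S(1−A) and emits σT⁴ per unit area — no factor of 4, since only the local patch is in balance.
T = [6140 × 0.51 / 5.67×10⁻⁸]^(1/4) = (5.52×10¹⁰)^(1/4) = 485 K.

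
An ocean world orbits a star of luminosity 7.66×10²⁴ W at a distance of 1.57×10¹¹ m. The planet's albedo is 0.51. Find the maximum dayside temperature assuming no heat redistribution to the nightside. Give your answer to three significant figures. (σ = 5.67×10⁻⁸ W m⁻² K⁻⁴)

Flux: S = L/(4πd²) = 7.66×10²⁴/(4π×(1.57×10¹¹)²) = 24.7 W m⁻².
With no redistribution each surface element balances locally: S(1−A) = σT⁴.
T = [24.7 × 0.49 / 5.67×10⁻⁸]^(1/4) = (2.14×10⁸)^(1/4) = 121 K.

T_ss ≈ 121 K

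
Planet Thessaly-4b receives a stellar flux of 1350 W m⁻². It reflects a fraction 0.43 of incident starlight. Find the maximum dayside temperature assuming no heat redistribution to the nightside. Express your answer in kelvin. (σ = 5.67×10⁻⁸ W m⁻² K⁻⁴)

With no redistribution each surface element balances locally: S(1−A) = σT⁴.
T = [1350 × 0.57 / 5.67×10⁻⁸]^(1/4) = (1.36×10¹⁰)^(1/4) = 341 K.

T_ss ≈ 341 K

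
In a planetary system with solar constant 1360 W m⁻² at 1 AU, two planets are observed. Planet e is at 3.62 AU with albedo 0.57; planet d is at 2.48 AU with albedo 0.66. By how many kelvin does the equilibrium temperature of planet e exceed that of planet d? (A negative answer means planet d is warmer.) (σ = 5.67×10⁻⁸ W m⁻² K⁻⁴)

T_eq = [S₀(1−A)/(4σd²)]^(1/4), so T ∝ (1−A)^(1/4) / √d.
T₁ = [1360×0.43/(4×5.67×10⁻⁸×3.62²)]^(1/4) = 118.44 K.
T₂ = [1360×0.34/(4×5.67×10⁻⁸×2.48²)]^(1/4) = 134.93 K.

ΔT ≈ -16.5 K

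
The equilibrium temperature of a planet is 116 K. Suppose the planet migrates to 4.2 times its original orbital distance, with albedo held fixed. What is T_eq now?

T_eq ≈ 56.6 K

T_eq ∝ L^(1/4) · d^(−1/2).
T′ = 116 / 4.2^(1/2) = 56.6 K.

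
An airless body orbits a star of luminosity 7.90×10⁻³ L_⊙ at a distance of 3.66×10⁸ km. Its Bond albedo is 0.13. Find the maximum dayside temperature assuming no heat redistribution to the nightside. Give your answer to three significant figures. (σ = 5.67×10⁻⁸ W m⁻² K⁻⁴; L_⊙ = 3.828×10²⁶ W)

T_ss ≈ 72.5 K

d = 3.66×10⁸ km = 3.66×10¹¹ m.
L = 7.90×10⁻³ × 3.828×10²⁶ = 3.02×10²⁴ W.
Flux: S = L/(4πd²) = 3.02×10²⁴/(4π×(3.66×10¹¹)²) = 1.80 W m⁻².
With no redistribution each surface element balances locally: S(1−A) = σT⁴.
T = [1.80 × 0.87 / 5.67×10⁻⁸]^(1/4) = (2.76×10⁷)^(1/4) = 72.5 K.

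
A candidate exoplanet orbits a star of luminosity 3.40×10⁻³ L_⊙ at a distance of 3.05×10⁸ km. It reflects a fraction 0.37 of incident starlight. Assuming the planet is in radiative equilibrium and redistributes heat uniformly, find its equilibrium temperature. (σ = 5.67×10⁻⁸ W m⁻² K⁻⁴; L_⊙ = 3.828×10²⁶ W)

T_eq ≈ 41.9 K

d = 3.05×10⁸ km = 3.05×10¹¹ m.
L = 3.40×10⁻³ × 3.828×10²⁶ = 1.30×10²⁴ W.
Flux: S = L/(4πd²) = 1.30×10²⁴/(4π×(3.05×10¹¹)²) = 1.11 W m⁻².
Energy balance: absorbed = emitted ⇒ πR²·S(1−A) = 4πR²·σT_eq⁴, so T_eq⁴ = S(1−A)/(4σ).
T_eq = [1.11 × 0.63 / (4 × 5.67×10⁻⁸)]^(1/4) = (3.09×10⁶)^(1/4) = 41.9 K.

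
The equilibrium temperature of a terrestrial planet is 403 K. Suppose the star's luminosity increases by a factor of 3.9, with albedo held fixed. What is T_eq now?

T_eq ∝ L^(1/4) · d^(−1/2).
T′ = 403 × 3.9^(1/4) = 566 K.

T_eq ≈ 566 K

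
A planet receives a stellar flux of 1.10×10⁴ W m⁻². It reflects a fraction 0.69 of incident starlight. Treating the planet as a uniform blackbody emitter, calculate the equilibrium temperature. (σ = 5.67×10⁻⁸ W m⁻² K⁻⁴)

Energy balance: absorbed = emitted ⇒ πR²·S(1−A) = 4πR²·σT_eq⁴, so T_eq⁴ = S(1−A)/(4σ).
T_eq = [1.10×10⁴ × 0.31 / (4 × 5.67×10⁻⁸)]^(1/4) = (1.50×10¹⁰)^(1/4) = 350 K.

T_eq ≈ 350 K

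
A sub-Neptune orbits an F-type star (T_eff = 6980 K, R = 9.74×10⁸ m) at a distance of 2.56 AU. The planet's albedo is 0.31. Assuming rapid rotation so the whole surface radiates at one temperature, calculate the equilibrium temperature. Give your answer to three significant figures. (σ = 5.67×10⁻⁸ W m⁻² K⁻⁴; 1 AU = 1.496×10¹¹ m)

T_eq ≈ 227 K

d = 2.56 AU = 3.83×10¹¹ m.
L = 4πR_⋆²σT_⋆⁴ = 4π(9.74×10⁸)² × 5.67×10⁻⁸ × (6980)⁴ = 1.60×10²⁷ W.
S = L/(4πd²) = 871 W m⁻².
Energy balance: absorbed = emitted ⇒ πR²·S(1−A) = 4πR²·σT_eq⁴, so T_eq⁴ = S(1−A)/(4σ).
T_eq = [871 × 0.69 / (4 × 5.67×10⁻⁸)]^(1/4) = (2.65×10⁹)^(1/4) = 227 K.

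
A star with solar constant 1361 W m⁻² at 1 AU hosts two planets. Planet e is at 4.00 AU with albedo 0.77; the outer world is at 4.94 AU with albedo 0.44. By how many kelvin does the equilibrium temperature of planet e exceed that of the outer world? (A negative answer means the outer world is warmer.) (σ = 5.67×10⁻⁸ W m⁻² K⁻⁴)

T_eq = [S₀(1−A)/(4σd²)]^(1/4), so T ∝ (1−A)^(1/4) / √d.
T₁ = [1361×0.23/(4×5.67×10⁻⁸×4.00²)]^(1/4) = 96.37 K.
T₂ = [1361×0.56/(4×5.67×10⁻⁸×4.94²)]^(1/4) = 108.33 K.

ΔT ≈ -12.0 K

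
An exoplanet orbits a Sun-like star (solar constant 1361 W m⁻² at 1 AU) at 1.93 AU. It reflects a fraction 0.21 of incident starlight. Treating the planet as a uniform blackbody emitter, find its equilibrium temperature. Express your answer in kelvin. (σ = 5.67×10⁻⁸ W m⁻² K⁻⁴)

Flux at 1.93 AU: S = 1361/1.93² = 365 W m⁻².
Energy balance: absorbed = emitted ⇒ πR²·S(1−A) = 4πR²·σT_eq⁴, so T_eq⁴ = S(1−A)/(4σ).
T_eq = [365 × 0.79 / (4 × 5.67×10⁻⁸)]^(1/4) = (1.27×10⁹)^(1/4) = 189 K.

T_eq ≈ 189 K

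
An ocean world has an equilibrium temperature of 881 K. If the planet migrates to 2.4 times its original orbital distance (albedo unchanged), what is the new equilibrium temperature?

T_eq ≈ 569 K

T_eq ∝ L^(1/4) · d^(−1/2).
T′ = 881 / 2.4^(1/2) = 569 K.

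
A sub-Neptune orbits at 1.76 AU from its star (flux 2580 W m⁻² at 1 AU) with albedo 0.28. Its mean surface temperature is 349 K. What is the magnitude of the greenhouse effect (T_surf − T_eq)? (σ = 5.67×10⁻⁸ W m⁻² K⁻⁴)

S = 2580/1.76² = 832.9 W m⁻².
T_eq = [S(1−A)/(4σ)]^(1/4) = [832.9×0.72/(4×5.67×10⁻⁸)]^(1/4) = 226.8 K.
ΔT = T_surf − T_eq = 349 − 226.8.

ΔT ≈ 122.2 K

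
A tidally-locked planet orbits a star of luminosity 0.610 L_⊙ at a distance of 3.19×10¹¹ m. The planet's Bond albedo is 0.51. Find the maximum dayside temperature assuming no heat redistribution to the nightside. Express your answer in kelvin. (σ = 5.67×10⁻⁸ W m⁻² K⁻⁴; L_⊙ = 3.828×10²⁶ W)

T_ss ≈ 199 K

L = 0.610 × 3.828×10²⁶ = 2.34×10²⁶ W.
Flux: S = L/(4πd²) = 2.34×10²⁶/(4π×(3.19×10¹¹)²) = 183 W m⁻².
With no redistribution each surface element balances locally: S(1−A) = σT⁴.
T = [183 × 0.49 / 5.67×10⁻⁸]^(1/4) = (1.58×10⁹)^(1/4) = 199 K.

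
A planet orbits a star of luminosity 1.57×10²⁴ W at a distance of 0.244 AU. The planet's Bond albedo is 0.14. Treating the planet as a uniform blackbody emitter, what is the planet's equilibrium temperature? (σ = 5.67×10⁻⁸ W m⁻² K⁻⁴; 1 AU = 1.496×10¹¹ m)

d = 0.244 AU = 3.65×10¹⁰ m.
Flux: S = L/(4πd²) = 1.57×10²⁴/(4π×(3.65×10¹⁰)²) = 93.8 W m⁻².
Energy balance: absorbed = emitted ⇒ πR²·S(1−A) = 4πR²·σT_eq⁴, so T_eq⁴ = S(1−A)/(4σ).
T_eq = [93.8 × 0.86 / (4 × 5.67×10⁻⁸)]^(1/4) = (3.56×10⁸)^(1/4) = 137 K.

T_eq ≈ 137 K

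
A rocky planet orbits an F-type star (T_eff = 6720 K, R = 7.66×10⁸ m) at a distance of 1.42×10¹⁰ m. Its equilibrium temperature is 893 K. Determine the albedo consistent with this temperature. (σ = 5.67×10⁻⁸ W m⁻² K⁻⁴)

L = 4πR_⋆²σT_⋆⁴ = 4π(7.66×10⁸)² × 5.67×10⁻⁸ × (6720)⁴ = 8.53×10²⁶ W.
S = L/(4πd²) = 3.36×10⁵ W m⁻².
From T_eq⁴ = S(1−A)/(4σ): 1−A = 4σT_eq⁴/S.
1−A = 4 × 5.67×10⁻⁸ × (893)⁴ / 3.36×10⁵ = 0.429.

A ≈ 0.57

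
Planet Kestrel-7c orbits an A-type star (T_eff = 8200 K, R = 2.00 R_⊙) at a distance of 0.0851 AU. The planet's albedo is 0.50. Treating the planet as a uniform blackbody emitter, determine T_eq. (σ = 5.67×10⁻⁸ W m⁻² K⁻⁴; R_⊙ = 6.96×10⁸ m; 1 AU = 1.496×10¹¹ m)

R_⋆ = 2.00 × 6.96×10⁸ = 1.39×10⁹ m.
d = 0.0851 AU = 1.27×10¹⁰ m.
L = 4πR_⋆²σT_⋆⁴ = 4π(1.39×10⁹)² × 5.67×10⁻⁸ × (8200)⁴ = 6.24×10²⁷ W.
S = L/(4πd²) = 3.06×10⁶ W m⁻².
Energy balance: absorbed = emitted ⇒ πR²·S(1−A) = 4πR²·σT_eq⁴, so T_eq⁴ = S(1−A)/(4σ).
T_eq = [3.06×10⁶ × 0.50 / (4 × 5.67×10⁻⁸)]^(1/4) = (6.76×10¹²)^(1/4) = 1610 K.

T_eq ≈ 1610 K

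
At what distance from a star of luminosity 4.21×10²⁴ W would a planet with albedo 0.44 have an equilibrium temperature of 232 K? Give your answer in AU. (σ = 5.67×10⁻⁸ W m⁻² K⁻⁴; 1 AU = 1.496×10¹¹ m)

From T_eq⁴ = L(1−A)/(16πσd²): d = √[L(1−A)/(16πσT_eq⁴)].
d = √[4.21×10²⁴ × 0.56 / (16π × 5.67×10⁻⁸ × (232)⁴)] = 1.69×10¹⁰ m = 0.113 AU.

d ≈ 0.113 AU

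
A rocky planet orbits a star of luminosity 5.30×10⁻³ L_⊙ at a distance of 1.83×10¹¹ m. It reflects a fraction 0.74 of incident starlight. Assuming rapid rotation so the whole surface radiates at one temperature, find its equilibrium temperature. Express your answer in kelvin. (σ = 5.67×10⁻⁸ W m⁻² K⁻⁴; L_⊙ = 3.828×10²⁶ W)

L = 5.30×10⁻³ × 3.828×10²⁶ = 2.03×10²⁴ W.
Flux: S = L/(4πd²) = 2.03×10²⁴/(4π×(1.83×10¹¹)²) = 4.82 W m⁻².
Energy balance: absorbed = emitted ⇒ πR²·S(1−A) = 4πR²·σT_eq⁴, so T_eq⁴ = S(1−A)/(4σ).
T_eq = [4.82 × 0.26 / (4 × 5.67×10⁻⁸)]^(1/4) = (5.53×10⁶)^(1/4) = 48.5 K.

T_eq ≈ 48.5 K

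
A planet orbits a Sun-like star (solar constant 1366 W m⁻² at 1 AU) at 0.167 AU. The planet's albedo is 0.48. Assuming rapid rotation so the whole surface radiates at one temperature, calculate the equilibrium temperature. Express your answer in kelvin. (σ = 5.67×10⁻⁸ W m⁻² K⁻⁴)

Flux at 0.167 AU: S = 1366/0.167² = 4.90×10⁴ W m⁻².
Energy balance: absorbed = emitted ⇒ πR²·S(1−A) = 4πR²·σT_eq⁴, so T_eq⁴ = S(1−A)/(4σ).
T_eq = [4.90×10⁴ × 0.52 / (4 × 5.67×10⁻⁸)]^(1/4) = (1.12×10¹¹)^(1/4) = 579 K.

T_eq ≈ 579 K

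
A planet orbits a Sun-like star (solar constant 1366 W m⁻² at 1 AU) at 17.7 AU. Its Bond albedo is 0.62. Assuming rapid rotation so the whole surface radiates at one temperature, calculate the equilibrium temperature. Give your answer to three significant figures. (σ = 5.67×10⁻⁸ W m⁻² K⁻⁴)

Flux at 17.7 AU: S = 1366/17.7² = 4.36 W m⁻².
Energy balance: absorbed = emitted ⇒ πR²·S(1−A) = 4πR²·σT_eq⁴, so T_eq⁴ = S(1−A)/(4σ).
T_eq = [4.36 × 0.38 / (4 × 5.67×10⁻⁸)]^(1/4) = (7.31×10⁶)^(1/4) = 52.0 K.

T_eq ≈ 52.0 K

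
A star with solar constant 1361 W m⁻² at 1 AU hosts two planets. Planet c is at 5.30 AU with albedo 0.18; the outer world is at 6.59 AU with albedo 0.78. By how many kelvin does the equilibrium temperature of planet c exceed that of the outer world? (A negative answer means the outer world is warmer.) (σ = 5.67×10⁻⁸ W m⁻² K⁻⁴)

T_eq = [S₀(1−A)/(4σd²)]^(1/4), so T ∝ (1−A)^(1/4) / √d.
T₁ = [1361×0.82/(4×5.67×10⁻⁸×5.30²)]^(1/4) = 115.05 K.
T₂ = [1361×0.22/(4×5.67×10⁻⁸×6.59²)]^(1/4) = 74.25 K.

ΔT ≈ 40.8 K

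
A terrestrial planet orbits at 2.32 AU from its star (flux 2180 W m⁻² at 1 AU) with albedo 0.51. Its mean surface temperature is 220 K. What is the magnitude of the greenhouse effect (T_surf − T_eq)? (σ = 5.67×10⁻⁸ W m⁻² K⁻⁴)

ΔT ≈ 48.0 K

S = 2180/2.32² = 405.0 W m⁻².
T_eq = [S(1−A)/(4σ)]^(1/4) = [405.0×0.49/(4×5.67×10⁻⁸)]^(1/4) = 172.0 K.
ΔT = T_surf − T_eq = 220 − 172.0.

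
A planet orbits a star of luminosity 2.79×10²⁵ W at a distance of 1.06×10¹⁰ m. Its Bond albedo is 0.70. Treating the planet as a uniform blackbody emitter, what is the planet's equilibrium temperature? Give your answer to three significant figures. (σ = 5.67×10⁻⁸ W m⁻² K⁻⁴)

T_eq ≈ 402 K

Flux: S = L/(4πd²) = 2.79×10²⁵/(4π×(1.06×10¹⁰)²) = 1.98×10⁴ W m⁻².
Energy balance: absorbed = emitted ⇒ πR²·S(1−A) = 4πR²·σT_eq⁴, so T_eq⁴ = S(1−A)/(4σ).
T_eq = [1.98×10⁴ × 0.30 / (4 × 5.67×10⁻⁸)]^(1/4) = (2.61×10¹⁰)^(1/4) = 402 K.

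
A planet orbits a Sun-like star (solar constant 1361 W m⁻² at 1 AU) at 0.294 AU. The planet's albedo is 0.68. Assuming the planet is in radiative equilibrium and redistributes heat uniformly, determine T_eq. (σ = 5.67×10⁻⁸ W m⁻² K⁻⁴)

T_eq ≈ 386 K

Flux at 0.294 AU: S = 1361/0.294² = 1.57×10⁴ W m⁻².
Energy balance: absorbed = emitted ⇒ πR²·S(1−A) = 4πR²·σT_eq⁴, so T_eq⁴ = S(1−A)/(4σ).
T_eq = [1.57×10⁴ × 0.32 / (4 × 5.67×10⁻⁸)]^(1/4) = (2.22×10¹⁰)^(1/4) = 386 K.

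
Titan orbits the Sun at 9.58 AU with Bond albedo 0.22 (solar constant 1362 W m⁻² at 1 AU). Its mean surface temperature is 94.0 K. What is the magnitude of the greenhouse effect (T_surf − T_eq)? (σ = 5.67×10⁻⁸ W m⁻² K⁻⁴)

ΔT ≈ 9.5 K

S = 1362/9.58² = 14.84 W m⁻².
T_eq = [S(1−A)/(4σ)]^(1/4) = [14.84×0.78/(4×5.67×10⁻⁸)]^(1/4) = 84.5 K.
ΔT = T_surf − T_eq = 94 − 84.5.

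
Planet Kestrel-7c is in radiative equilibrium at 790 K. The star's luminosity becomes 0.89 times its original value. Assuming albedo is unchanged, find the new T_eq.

T_eq ∝ L^(1/4) · d^(−1/2).
T′ = 790 × 0.89^(1/4) = 767 K.

T_eq ≈ 767 K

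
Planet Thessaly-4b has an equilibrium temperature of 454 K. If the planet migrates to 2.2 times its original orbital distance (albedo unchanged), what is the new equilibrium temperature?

T_eq ∝ L^(1/4) · d^(−1/2).
T′ = 454 / 2.2^(1/2) = 306 K.

T_eq ≈ 306 K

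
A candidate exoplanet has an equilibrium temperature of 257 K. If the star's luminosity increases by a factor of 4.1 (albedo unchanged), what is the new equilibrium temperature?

T_eq ∝ L^(1/4) · d^(−1/2).
T′ = 257 × 4.1^(1/4) = 366 K.

T_eq ≈ 366 K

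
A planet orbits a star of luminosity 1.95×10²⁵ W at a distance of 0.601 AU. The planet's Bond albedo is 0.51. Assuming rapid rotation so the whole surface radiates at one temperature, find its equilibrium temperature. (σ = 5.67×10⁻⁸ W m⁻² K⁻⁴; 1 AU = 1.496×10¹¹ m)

T_eq ≈ 143 K

d = 0.601 AU = 8.99×10¹⁰ m.
Flux: S = L/(4πd²) = 1.95×10²⁵/(4π×(8.99×10¹⁰)²) = 192 W m⁻².
Energy balance: absorbed = emitted ⇒ πR²·S(1−A) = 4πR²·σT_eq⁴, so T_eq⁴ = S(1−A)/(4σ).
T_eq = [192 × 0.49 / (4 × 5.67×10⁻⁸)]^(1/4) = (4.15×10⁸)^(1/4) = 143 K.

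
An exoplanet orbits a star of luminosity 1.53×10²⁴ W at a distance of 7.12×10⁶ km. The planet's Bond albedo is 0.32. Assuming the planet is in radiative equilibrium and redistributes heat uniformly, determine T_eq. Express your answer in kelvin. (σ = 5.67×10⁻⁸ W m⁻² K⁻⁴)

T_eq ≈ 291 K

d = 7.12×10⁶ km = 7.12×10⁹ m.
Flux: S = L/(4πd²) = 1.53×10²⁴/(4π×(7.12×10⁹)²) = 2400 W m⁻².
Energy balance: absorbed = emitted ⇒ πR²·S(1−A) = 4πR²·σT_eq⁴, so T_eq⁴ = S(1−A)/(4σ).
T_eq = [2400 × 0.68 / (4 × 5.67×10⁻⁸)]^(1/4) = (7.20×10⁹)^(1/4) = 291 K.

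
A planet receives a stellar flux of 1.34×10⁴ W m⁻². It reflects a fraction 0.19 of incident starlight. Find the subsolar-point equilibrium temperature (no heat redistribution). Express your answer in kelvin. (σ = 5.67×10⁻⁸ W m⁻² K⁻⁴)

At the subsolar point the surface absorbs S(1−A) and emits σT⁴ per unit area — no factor of 4, since only the local patch is in balance.
T = [1.34×10⁴ × 0.81 / 5.67×10⁻⁸]^(1/4) = (1.91×10¹¹)^(1/4) = 661 K.

T_ss ≈ 661 K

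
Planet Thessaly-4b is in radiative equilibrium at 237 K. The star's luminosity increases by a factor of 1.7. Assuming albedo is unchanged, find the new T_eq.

T_eq ≈ 271 K

T_eq ∝ L^(1/4) · d^(−1/2).
T′ = 237 × 1.7^(1/4) = 271 K.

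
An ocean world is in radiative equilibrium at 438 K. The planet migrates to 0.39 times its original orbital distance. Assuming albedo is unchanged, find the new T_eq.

T_eq ∝ L^(1/4) · d^(−1/2).
T′ = 438 / 0.39^(1/2) = 701 K.

T_eq ≈ 701 K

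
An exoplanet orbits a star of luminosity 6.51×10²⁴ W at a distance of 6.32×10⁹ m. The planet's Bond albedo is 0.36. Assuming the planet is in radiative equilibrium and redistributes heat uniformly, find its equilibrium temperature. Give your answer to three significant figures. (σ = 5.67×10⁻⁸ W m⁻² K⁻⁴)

T_eq ≈ 437 K

Flux: S = L/(4πd²) = 6.51×10²⁴/(4π×(6.32×10⁹)²) = 1.30×10⁴ W m⁻².
Energy balance: absorbed = emitted ⇒ πR²·S(1−A) = 4πR²·σT_eq⁴, so T_eq⁴ = S(1−A)/(4σ).
T_eq = [1.30×10⁴ × 0.64 / (4 × 5.67×10⁻⁸)]^(1/4) = (3.66×10¹⁰)^(1/4) = 437 K.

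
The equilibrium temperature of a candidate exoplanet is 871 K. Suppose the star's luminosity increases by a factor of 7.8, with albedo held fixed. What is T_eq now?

T_eq ∝ L^(1/4) · d^(−1/2).
T′ = 871 × 7.8^(1/4) = 1460 K.

T_eq ≈ 1460 K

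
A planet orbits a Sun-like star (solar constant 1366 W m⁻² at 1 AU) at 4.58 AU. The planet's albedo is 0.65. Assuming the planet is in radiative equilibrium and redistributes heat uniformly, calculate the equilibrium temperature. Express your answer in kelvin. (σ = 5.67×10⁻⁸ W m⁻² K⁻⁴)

Flux at 4.58 AU: S = 1366/4.58² = 65.1 W m⁻².
Energy balance: absorbed = emitted ⇒ πR²·S(1−A) = 4πR²·σT_eq⁴, so T_eq⁴ = S(1−A)/(4σ).
T_eq = [65.1 × 0.35 / (4 × 5.67×10⁻⁸)]^(1/4) = (1.00×10⁸)^(1/4) = 100 K.

T_eq ≈ 100 K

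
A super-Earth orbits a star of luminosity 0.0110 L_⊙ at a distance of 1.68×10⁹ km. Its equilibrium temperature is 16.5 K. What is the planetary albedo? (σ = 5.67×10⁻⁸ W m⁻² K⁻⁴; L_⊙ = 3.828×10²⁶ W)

A ≈ 0.86

d = 1.68×10⁹ km = 1.68×10¹² m.
L = 0.0110 × 3.828×10²⁶ = 4.21×10²⁴ W.
Flux: S = L/(4πd²) = 4.21×10²⁴/(4π×(1.68×10¹²)²) = 0.119 W m⁻².
From T_eq⁴ = S(1−A)/(4σ): 1−A = 4σT_eq⁴/S.
1−A = 4 × 5.67×10⁻⁸ × (16.5)⁴ / 0.119 = 0.142.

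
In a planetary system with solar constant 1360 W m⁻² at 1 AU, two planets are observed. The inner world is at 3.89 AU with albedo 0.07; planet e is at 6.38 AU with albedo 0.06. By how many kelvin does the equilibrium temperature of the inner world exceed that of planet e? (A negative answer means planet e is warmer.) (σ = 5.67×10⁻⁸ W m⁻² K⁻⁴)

T_eq = [S₀(1−A)/(4σd²)]^(1/4), so T ∝ (1−A)^(1/4) / √d.
T₁ = [1360×0.93/(4×5.67×10⁻⁸×3.89²)]^(1/4) = 138.55 K.
T₂ = [1360×0.94/(4×5.67×10⁻⁸×6.38²)]^(1/4) = 108.48 K.

ΔT ≈ 30.1 K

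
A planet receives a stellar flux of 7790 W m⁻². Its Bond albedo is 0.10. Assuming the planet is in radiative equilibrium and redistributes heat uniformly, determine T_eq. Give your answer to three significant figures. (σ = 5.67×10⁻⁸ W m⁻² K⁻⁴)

Energy balance: absorbed = emitted ⇒ πR²·S(1−A) = 4πR²·σT_eq⁴, so T_eq⁴ = S(1−A)/(4σ).
T_eq = [7790 × 0.90 / (4 × 5.67×10⁻⁸)]^(1/4) = (3.09×10¹⁰)^(1/4) = 419 K.

T_eq ≈ 419 K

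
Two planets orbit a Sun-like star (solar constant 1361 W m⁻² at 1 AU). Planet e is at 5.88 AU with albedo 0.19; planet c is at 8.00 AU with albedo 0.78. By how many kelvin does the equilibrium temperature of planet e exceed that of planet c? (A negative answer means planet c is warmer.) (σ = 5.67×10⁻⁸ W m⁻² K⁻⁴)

T_eq = [S₀(1−A)/(4σd²)]^(1/4), so T ∝ (1−A)^(1/4) / √d.
T₁ = [1361×0.81/(4×5.67×10⁻⁸×5.88²)]^(1/4) = 108.89 K.
T₂ = [1361×0.22/(4×5.67×10⁻⁸×8.00²)]^(1/4) = 67.39 K.

ΔT ≈ 41.5 K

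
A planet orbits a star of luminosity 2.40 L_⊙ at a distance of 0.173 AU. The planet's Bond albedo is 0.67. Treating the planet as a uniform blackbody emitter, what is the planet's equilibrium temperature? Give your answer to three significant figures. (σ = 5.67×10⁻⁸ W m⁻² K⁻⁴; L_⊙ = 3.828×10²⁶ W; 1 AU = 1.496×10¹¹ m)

T_eq ≈ 631 K

d = 0.173 AU = 2.59×10¹⁰ m.
L = 2.40 × 3.828×10²⁶ = 9.19×10²⁶ W.
Flux: S = L/(4πd²) = 9.19×10²⁶/(4π×(2.59×10¹⁰)²) = 1.09×10⁵ W m⁻².
Energy balance: absorbed = emitted ⇒ πR²·S(1−A) = 4πR²·σT_eq⁴, so T_eq⁴ = S(1−A)/(4σ).
T_eq = [1.09×10⁵ × 0.33 / (4 × 5.67×10⁻⁸)]^(1/4) = (1.59×10¹¹)^(1/4) = 631 K.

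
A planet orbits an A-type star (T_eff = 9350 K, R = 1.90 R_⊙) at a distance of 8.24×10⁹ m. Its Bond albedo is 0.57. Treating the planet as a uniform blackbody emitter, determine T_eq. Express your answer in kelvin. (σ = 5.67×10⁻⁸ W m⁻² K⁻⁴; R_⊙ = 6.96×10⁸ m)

T_eq ≈ 2140 K

R_⋆ = 1.90 × 6.96×10⁸ = 1.32×10⁹ m.
L = 4πR_⋆²σT_⋆⁴ = 4π(1.32×10⁹)² × 5.67×10⁻⁸ × (9350)⁴ = 9.52×10²⁷ W.
S = L/(4πd²) = 1.12×10⁷ W m⁻².
Energy balance: absorbed = emitted ⇒ πR²·S(1−A) = 4πR²·σT_eq⁴, so T_eq⁴ = S(1−A)/(4σ).
T_eq = [1.12×10⁷ × 0.43 / (4 × 5.67×10⁻⁸)]^(1/4) = (2.12×10¹³)^(1/4) = 2140 K.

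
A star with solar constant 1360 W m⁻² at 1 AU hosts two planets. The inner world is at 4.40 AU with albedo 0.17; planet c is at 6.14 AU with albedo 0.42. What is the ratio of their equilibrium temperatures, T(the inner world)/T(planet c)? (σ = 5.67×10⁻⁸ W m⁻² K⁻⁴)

T_eq = [S₀(1−A)/(4σd²)]^(1/4), so T ∝ (1−A)^(1/4) / √d.
T₁ = [1360×0.83/(4×5.67×10⁻⁸×4.40²)]^(1/4) = 126.62 K.
T₂ = [1360×0.58/(4×5.67×10⁻⁸×6.14²)]^(1/4) = 98.00 K.

T₁/T₂ ≈ 1.292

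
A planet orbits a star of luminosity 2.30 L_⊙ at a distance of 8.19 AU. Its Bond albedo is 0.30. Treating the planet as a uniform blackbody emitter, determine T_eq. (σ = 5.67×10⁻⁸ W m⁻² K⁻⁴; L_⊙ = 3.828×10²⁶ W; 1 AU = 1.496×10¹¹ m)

T_eq ≈ 110 K

d = 8.19 AU = 1.23×10¹² m.
L = 2.30 × 3.828×10²⁶ = 8.80×10²⁶ W.
Flux: S = L/(4πd²) = 8.80×10²⁶/(4π×(1.23×10¹²)²) = 46.7 W m⁻².
Energy balance: absorbed = emitted ⇒ πR²·S(1−A) = 4πR²·σT_eq⁴, so T_eq⁴ = S(1−A)/(4σ).
T_eq = [46.7 × 0.70 / (4 × 5.67×10⁻⁸)]^(1/4) = (1.44×10⁸)^(1/4) = 110 K.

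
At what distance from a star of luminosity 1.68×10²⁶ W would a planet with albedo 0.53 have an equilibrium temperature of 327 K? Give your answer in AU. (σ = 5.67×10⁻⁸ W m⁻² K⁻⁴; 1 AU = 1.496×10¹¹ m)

From T_eq⁴ = L(1−A)/(16πσd²): d = √[L(1−A)/(16πσT_eq⁴)].
d = √[1.68×10²⁶ × 0.47 / (16π × 5.67×10⁻⁸ × (327)⁴)] = 4.92×10¹⁰ m = 0.329 AU.

d ≈ 0.329 AU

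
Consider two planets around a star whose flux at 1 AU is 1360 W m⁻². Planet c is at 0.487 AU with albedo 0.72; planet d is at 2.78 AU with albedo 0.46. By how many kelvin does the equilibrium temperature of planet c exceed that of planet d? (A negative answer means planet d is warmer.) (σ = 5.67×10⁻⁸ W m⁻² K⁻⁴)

ΔT ≈ 147.0 K

T_eq = [S₀(1−A)/(4σd²)]^(1/4), so T ∝ (1−A)^(1/4) / √d.
T₁ = [1360×0.28/(4×5.67×10⁻⁸×0.487²)]^(1/4) = 290.07 K.
T₂ = [1360×0.54/(4×5.67×10⁻⁸×2.78²)]^(1/4) = 143.07 K.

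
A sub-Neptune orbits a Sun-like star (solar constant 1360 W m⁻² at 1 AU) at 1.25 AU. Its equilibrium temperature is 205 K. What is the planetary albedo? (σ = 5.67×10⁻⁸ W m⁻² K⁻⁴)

Flux at 1.25 AU: S = 1360/1.25² = 870 W m⁻².
From T_eq⁴ = S(1−A)/(4σ): 1−A = 4σT_eq⁴/S.
1−A = 4 × 5.67×10⁻⁸ × (205)⁴ / 870 = 0.460.

A ≈ 0.54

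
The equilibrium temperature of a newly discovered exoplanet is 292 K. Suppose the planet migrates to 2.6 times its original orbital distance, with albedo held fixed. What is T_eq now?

T_eq ≈ 181 K

T_eq ∝ L^(1/4) · d^(−1/2).
T′ = 292 / 2.6^(1/2) = 181 K.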